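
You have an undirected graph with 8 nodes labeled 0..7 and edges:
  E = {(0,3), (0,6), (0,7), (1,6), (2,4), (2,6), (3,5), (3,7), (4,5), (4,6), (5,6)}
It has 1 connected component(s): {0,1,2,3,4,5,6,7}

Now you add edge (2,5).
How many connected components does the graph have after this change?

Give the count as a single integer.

Answer: 1

Derivation:
Initial component count: 1
Add (2,5): endpoints already in same component. Count unchanged: 1.
New component count: 1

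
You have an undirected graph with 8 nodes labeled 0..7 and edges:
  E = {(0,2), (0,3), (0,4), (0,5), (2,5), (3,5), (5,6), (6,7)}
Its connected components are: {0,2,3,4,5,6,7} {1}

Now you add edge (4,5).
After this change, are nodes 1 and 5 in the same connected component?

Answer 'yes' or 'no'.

Answer: no

Derivation:
Initial components: {0,2,3,4,5,6,7} {1}
Adding edge (4,5): both already in same component {0,2,3,4,5,6,7}. No change.
New components: {0,2,3,4,5,6,7} {1}
Are 1 and 5 in the same component? no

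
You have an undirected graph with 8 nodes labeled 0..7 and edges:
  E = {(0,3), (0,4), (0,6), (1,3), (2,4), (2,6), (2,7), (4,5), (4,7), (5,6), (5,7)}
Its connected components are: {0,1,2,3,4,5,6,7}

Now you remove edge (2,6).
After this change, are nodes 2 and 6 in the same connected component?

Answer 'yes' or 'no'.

Initial components: {0,1,2,3,4,5,6,7}
Removing edge (2,6): not a bridge — component count unchanged at 1.
New components: {0,1,2,3,4,5,6,7}
Are 2 and 6 in the same component? yes

Answer: yes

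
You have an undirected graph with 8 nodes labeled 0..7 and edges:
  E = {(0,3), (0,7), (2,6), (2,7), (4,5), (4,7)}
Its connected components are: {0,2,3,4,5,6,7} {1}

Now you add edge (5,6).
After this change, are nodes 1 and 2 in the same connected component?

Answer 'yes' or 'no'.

Answer: no

Derivation:
Initial components: {0,2,3,4,5,6,7} {1}
Adding edge (5,6): both already in same component {0,2,3,4,5,6,7}. No change.
New components: {0,2,3,4,5,6,7} {1}
Are 1 and 2 in the same component? no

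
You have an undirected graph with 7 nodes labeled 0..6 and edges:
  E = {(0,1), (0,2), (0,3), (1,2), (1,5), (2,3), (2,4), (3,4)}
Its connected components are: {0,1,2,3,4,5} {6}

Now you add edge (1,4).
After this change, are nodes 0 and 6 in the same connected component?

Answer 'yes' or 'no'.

Initial components: {0,1,2,3,4,5} {6}
Adding edge (1,4): both already in same component {0,1,2,3,4,5}. No change.
New components: {0,1,2,3,4,5} {6}
Are 0 and 6 in the same component? no

Answer: no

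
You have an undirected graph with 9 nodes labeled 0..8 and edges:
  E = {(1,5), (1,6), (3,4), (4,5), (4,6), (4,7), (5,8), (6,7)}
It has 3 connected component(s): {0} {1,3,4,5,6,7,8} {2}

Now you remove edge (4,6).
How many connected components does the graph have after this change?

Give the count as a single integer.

Initial component count: 3
Remove (4,6): not a bridge. Count unchanged: 3.
  After removal, components: {0} {1,3,4,5,6,7,8} {2}
New component count: 3

Answer: 3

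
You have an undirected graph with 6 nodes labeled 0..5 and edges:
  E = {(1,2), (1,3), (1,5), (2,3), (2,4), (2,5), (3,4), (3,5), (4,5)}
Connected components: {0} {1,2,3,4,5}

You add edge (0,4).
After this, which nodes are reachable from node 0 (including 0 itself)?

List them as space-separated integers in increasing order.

Before: nodes reachable from 0: {0}
Adding (0,4): merges 0's component with another. Reachability grows.
After: nodes reachable from 0: {0,1,2,3,4,5}

Answer: 0 1 2 3 4 5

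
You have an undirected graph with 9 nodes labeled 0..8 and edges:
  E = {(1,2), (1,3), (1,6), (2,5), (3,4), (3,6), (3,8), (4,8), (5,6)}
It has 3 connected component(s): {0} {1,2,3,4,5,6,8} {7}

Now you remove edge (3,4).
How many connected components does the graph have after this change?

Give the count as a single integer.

Initial component count: 3
Remove (3,4): not a bridge. Count unchanged: 3.
  After removal, components: {0} {1,2,3,4,5,6,8} {7}
New component count: 3

Answer: 3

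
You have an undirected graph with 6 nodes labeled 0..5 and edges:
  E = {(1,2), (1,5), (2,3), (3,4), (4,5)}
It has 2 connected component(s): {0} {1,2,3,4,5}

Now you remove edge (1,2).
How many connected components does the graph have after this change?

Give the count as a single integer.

Answer: 2

Derivation:
Initial component count: 2
Remove (1,2): not a bridge. Count unchanged: 2.
  After removal, components: {0} {1,2,3,4,5}
New component count: 2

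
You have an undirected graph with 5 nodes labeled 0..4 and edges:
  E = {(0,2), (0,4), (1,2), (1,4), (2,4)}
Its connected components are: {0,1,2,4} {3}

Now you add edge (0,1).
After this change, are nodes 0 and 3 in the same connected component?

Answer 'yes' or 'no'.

Answer: no

Derivation:
Initial components: {0,1,2,4} {3}
Adding edge (0,1): both already in same component {0,1,2,4}. No change.
New components: {0,1,2,4} {3}
Are 0 and 3 in the same component? no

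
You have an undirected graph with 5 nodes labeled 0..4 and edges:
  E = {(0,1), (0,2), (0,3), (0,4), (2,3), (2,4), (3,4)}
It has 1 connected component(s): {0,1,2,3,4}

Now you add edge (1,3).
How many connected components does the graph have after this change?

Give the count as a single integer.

Answer: 1

Derivation:
Initial component count: 1
Add (1,3): endpoints already in same component. Count unchanged: 1.
New component count: 1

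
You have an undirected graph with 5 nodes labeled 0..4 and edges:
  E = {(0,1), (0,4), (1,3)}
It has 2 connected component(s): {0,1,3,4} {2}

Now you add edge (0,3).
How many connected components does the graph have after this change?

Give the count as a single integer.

Initial component count: 2
Add (0,3): endpoints already in same component. Count unchanged: 2.
New component count: 2

Answer: 2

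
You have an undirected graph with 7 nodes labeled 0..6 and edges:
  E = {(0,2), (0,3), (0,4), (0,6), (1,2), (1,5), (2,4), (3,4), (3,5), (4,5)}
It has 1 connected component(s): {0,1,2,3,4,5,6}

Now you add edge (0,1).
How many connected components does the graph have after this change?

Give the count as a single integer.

Answer: 1

Derivation:
Initial component count: 1
Add (0,1): endpoints already in same component. Count unchanged: 1.
New component count: 1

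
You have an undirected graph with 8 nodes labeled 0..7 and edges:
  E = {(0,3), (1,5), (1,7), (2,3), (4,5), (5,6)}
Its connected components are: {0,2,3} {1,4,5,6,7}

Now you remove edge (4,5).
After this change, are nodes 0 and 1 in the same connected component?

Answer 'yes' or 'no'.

Answer: no

Derivation:
Initial components: {0,2,3} {1,4,5,6,7}
Removing edge (4,5): it was a bridge — component count 2 -> 3.
New components: {0,2,3} {1,5,6,7} {4}
Are 0 and 1 in the same component? no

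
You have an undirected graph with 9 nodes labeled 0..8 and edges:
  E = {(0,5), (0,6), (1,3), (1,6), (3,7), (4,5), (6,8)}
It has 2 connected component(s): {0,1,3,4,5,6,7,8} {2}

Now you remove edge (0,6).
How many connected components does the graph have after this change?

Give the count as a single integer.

Answer: 3

Derivation:
Initial component count: 2
Remove (0,6): it was a bridge. Count increases: 2 -> 3.
  After removal, components: {0,4,5} {1,3,6,7,8} {2}
New component count: 3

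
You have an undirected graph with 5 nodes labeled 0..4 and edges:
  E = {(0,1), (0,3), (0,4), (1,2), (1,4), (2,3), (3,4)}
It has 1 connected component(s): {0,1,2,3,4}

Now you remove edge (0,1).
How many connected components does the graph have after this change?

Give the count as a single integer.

Initial component count: 1
Remove (0,1): not a bridge. Count unchanged: 1.
  After removal, components: {0,1,2,3,4}
New component count: 1

Answer: 1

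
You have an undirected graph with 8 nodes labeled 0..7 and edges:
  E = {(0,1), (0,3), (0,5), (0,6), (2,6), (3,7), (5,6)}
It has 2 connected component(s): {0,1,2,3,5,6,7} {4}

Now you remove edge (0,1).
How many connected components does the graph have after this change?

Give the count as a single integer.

Answer: 3

Derivation:
Initial component count: 2
Remove (0,1): it was a bridge. Count increases: 2 -> 3.
  After removal, components: {0,2,3,5,6,7} {1} {4}
New component count: 3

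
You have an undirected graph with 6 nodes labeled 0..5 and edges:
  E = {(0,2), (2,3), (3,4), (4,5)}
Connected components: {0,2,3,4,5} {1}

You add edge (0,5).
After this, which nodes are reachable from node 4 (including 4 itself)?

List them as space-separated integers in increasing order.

Before: nodes reachable from 4: {0,2,3,4,5}
Adding (0,5): both endpoints already in same component. Reachability from 4 unchanged.
After: nodes reachable from 4: {0,2,3,4,5}

Answer: 0 2 3 4 5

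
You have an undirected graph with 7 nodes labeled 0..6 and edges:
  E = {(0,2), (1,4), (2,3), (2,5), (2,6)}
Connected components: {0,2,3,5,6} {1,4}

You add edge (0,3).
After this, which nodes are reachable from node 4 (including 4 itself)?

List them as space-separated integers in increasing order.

Answer: 1 4

Derivation:
Before: nodes reachable from 4: {1,4}
Adding (0,3): both endpoints already in same component. Reachability from 4 unchanged.
After: nodes reachable from 4: {1,4}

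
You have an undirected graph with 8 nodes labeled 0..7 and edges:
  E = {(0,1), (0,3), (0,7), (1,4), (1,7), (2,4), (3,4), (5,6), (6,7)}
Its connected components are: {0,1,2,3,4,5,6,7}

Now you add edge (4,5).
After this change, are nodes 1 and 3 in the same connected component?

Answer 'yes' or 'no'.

Initial components: {0,1,2,3,4,5,6,7}
Adding edge (4,5): both already in same component {0,1,2,3,4,5,6,7}. No change.
New components: {0,1,2,3,4,5,6,7}
Are 1 and 3 in the same component? yes

Answer: yes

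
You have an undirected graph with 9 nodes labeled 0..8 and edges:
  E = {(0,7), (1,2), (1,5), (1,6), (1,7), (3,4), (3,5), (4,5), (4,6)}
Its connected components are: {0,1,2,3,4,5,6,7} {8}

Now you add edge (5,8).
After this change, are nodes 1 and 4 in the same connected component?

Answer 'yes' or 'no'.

Initial components: {0,1,2,3,4,5,6,7} {8}
Adding edge (5,8): merges {0,1,2,3,4,5,6,7} and {8}.
New components: {0,1,2,3,4,5,6,7,8}
Are 1 and 4 in the same component? yes

Answer: yes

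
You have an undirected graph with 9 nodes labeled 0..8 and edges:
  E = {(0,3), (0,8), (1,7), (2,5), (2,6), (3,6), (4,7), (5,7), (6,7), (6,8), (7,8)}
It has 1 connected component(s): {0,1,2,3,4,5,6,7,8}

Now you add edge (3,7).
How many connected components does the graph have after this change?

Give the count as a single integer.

Answer: 1

Derivation:
Initial component count: 1
Add (3,7): endpoints already in same component. Count unchanged: 1.
New component count: 1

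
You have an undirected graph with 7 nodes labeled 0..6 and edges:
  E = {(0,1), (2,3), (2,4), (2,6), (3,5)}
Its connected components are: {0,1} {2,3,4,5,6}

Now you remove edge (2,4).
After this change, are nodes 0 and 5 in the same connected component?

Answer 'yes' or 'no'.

Answer: no

Derivation:
Initial components: {0,1} {2,3,4,5,6}
Removing edge (2,4): it was a bridge — component count 2 -> 3.
New components: {0,1} {2,3,5,6} {4}
Are 0 and 5 in the same component? no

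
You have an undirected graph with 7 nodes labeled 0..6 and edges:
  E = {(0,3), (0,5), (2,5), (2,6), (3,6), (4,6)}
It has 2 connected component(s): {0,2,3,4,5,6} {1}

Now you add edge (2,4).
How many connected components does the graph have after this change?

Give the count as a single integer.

Initial component count: 2
Add (2,4): endpoints already in same component. Count unchanged: 2.
New component count: 2

Answer: 2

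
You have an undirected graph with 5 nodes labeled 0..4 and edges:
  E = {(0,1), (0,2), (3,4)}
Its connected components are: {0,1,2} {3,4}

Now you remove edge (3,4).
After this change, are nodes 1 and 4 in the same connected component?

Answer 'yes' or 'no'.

Initial components: {0,1,2} {3,4}
Removing edge (3,4): it was a bridge — component count 2 -> 3.
New components: {0,1,2} {3} {4}
Are 1 and 4 in the same component? no

Answer: no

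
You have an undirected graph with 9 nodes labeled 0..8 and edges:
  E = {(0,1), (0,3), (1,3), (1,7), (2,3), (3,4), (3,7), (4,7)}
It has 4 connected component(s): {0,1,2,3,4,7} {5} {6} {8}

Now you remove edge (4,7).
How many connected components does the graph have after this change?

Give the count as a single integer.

Answer: 4

Derivation:
Initial component count: 4
Remove (4,7): not a bridge. Count unchanged: 4.
  After removal, components: {0,1,2,3,4,7} {5} {6} {8}
New component count: 4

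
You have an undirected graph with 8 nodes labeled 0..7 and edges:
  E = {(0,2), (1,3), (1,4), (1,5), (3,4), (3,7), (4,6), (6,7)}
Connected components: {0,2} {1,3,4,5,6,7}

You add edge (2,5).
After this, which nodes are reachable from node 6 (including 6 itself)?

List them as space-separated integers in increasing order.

Answer: 0 1 2 3 4 5 6 7

Derivation:
Before: nodes reachable from 6: {1,3,4,5,6,7}
Adding (2,5): merges 6's component with another. Reachability grows.
After: nodes reachable from 6: {0,1,2,3,4,5,6,7}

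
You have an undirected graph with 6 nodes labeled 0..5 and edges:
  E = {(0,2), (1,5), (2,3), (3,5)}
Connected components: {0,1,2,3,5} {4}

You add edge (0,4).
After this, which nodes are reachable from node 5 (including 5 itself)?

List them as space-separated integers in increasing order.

Answer: 0 1 2 3 4 5

Derivation:
Before: nodes reachable from 5: {0,1,2,3,5}
Adding (0,4): merges 5's component with another. Reachability grows.
After: nodes reachable from 5: {0,1,2,3,4,5}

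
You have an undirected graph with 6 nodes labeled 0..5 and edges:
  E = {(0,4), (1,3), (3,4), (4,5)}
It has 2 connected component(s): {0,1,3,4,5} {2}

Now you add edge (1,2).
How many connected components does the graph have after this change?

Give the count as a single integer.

Answer: 1

Derivation:
Initial component count: 2
Add (1,2): merges two components. Count decreases: 2 -> 1.
New component count: 1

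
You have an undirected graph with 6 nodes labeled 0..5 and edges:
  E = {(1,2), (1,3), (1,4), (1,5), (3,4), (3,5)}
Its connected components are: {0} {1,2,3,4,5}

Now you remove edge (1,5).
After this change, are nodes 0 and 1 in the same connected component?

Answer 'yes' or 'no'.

Answer: no

Derivation:
Initial components: {0} {1,2,3,4,5}
Removing edge (1,5): not a bridge — component count unchanged at 2.
New components: {0} {1,2,3,4,5}
Are 0 and 1 in the same component? no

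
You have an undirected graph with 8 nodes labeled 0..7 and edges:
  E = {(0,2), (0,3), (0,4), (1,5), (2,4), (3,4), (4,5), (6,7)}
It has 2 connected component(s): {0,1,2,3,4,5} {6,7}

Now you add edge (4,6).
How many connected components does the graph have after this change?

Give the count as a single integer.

Answer: 1

Derivation:
Initial component count: 2
Add (4,6): merges two components. Count decreases: 2 -> 1.
New component count: 1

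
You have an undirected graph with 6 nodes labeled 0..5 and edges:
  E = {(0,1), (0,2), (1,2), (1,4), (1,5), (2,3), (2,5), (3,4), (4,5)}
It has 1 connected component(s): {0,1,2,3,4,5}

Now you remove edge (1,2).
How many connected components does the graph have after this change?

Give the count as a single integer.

Answer: 1

Derivation:
Initial component count: 1
Remove (1,2): not a bridge. Count unchanged: 1.
  After removal, components: {0,1,2,3,4,5}
New component count: 1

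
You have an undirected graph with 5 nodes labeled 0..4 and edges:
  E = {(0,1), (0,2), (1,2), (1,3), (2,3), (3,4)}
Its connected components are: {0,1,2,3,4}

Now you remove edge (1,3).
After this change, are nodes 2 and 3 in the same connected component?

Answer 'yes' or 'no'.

Initial components: {0,1,2,3,4}
Removing edge (1,3): not a bridge — component count unchanged at 1.
New components: {0,1,2,3,4}
Are 2 and 3 in the same component? yes

Answer: yes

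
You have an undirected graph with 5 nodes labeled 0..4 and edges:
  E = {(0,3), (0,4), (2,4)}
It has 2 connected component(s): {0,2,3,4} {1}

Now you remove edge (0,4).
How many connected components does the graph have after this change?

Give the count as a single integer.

Initial component count: 2
Remove (0,4): it was a bridge. Count increases: 2 -> 3.
  After removal, components: {0,3} {1} {2,4}
New component count: 3

Answer: 3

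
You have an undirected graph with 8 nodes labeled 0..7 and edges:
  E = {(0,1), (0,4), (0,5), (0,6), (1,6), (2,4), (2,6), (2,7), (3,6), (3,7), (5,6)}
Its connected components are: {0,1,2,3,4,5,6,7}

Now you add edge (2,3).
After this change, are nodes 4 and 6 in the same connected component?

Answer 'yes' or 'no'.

Answer: yes

Derivation:
Initial components: {0,1,2,3,4,5,6,7}
Adding edge (2,3): both already in same component {0,1,2,3,4,5,6,7}. No change.
New components: {0,1,2,3,4,5,6,7}
Are 4 and 6 in the same component? yes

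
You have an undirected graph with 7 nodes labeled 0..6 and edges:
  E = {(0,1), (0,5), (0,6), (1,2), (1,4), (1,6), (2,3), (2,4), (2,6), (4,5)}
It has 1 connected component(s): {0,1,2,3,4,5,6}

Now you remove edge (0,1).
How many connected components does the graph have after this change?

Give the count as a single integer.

Initial component count: 1
Remove (0,1): not a bridge. Count unchanged: 1.
  After removal, components: {0,1,2,3,4,5,6}
New component count: 1

Answer: 1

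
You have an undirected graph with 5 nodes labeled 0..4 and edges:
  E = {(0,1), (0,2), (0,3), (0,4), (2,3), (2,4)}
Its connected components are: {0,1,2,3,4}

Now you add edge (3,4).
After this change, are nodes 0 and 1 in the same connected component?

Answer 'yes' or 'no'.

Initial components: {0,1,2,3,4}
Adding edge (3,4): both already in same component {0,1,2,3,4}. No change.
New components: {0,1,2,3,4}
Are 0 and 1 in the same component? yes

Answer: yes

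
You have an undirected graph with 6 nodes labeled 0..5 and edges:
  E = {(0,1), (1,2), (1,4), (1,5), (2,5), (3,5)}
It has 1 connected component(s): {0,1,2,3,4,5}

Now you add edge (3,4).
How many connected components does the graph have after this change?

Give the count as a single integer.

Initial component count: 1
Add (3,4): endpoints already in same component. Count unchanged: 1.
New component count: 1

Answer: 1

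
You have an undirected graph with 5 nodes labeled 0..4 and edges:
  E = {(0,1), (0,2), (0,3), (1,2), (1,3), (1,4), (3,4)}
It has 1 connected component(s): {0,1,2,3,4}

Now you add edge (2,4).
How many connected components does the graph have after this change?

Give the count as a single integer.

Initial component count: 1
Add (2,4): endpoints already in same component. Count unchanged: 1.
New component count: 1

Answer: 1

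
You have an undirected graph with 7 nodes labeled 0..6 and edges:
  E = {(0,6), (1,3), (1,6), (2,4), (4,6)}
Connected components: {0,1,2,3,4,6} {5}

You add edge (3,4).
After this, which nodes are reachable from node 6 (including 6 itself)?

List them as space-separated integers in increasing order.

Answer: 0 1 2 3 4 6

Derivation:
Before: nodes reachable from 6: {0,1,2,3,4,6}
Adding (3,4): both endpoints already in same component. Reachability from 6 unchanged.
After: nodes reachable from 6: {0,1,2,3,4,6}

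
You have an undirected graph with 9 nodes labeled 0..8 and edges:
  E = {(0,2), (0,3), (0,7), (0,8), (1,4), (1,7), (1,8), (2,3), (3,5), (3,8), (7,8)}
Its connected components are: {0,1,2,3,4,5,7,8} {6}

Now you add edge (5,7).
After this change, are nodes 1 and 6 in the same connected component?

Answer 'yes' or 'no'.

Answer: no

Derivation:
Initial components: {0,1,2,3,4,5,7,8} {6}
Adding edge (5,7): both already in same component {0,1,2,3,4,5,7,8}. No change.
New components: {0,1,2,3,4,5,7,8} {6}
Are 1 and 6 in the same component? no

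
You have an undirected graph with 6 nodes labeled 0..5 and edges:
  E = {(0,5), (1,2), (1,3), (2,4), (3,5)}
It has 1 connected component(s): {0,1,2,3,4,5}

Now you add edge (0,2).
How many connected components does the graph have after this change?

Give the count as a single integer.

Answer: 1

Derivation:
Initial component count: 1
Add (0,2): endpoints already in same component. Count unchanged: 1.
New component count: 1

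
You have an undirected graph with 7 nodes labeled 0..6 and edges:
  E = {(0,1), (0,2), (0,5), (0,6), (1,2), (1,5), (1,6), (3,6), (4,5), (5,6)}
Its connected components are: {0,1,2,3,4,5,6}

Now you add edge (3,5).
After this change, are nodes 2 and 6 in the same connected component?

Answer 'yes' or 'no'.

Answer: yes

Derivation:
Initial components: {0,1,2,3,4,5,6}
Adding edge (3,5): both already in same component {0,1,2,3,4,5,6}. No change.
New components: {0,1,2,3,4,5,6}
Are 2 and 6 in the same component? yes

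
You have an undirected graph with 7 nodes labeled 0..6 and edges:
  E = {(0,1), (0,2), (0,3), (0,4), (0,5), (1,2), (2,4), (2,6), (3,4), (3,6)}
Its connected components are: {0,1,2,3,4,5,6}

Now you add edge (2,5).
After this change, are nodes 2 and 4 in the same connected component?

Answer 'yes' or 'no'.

Initial components: {0,1,2,3,4,5,6}
Adding edge (2,5): both already in same component {0,1,2,3,4,5,6}. No change.
New components: {0,1,2,3,4,5,6}
Are 2 and 4 in the same component? yes

Answer: yes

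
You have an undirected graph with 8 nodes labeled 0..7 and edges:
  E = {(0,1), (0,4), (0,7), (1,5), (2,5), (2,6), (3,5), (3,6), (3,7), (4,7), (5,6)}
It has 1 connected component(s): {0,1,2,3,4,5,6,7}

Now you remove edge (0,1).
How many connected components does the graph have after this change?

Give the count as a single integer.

Initial component count: 1
Remove (0,1): not a bridge. Count unchanged: 1.
  After removal, components: {0,1,2,3,4,5,6,7}
New component count: 1

Answer: 1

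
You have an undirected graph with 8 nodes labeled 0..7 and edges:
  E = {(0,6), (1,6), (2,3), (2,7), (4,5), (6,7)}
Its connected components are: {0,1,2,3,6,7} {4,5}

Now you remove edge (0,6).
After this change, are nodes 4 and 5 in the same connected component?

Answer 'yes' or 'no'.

Initial components: {0,1,2,3,6,7} {4,5}
Removing edge (0,6): it was a bridge — component count 2 -> 3.
New components: {0} {1,2,3,6,7} {4,5}
Are 4 and 5 in the same component? yes

Answer: yes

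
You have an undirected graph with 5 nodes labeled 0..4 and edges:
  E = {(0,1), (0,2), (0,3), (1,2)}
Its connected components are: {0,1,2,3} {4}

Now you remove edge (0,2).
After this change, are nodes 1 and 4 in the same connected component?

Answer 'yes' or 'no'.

Answer: no

Derivation:
Initial components: {0,1,2,3} {4}
Removing edge (0,2): not a bridge — component count unchanged at 2.
New components: {0,1,2,3} {4}
Are 1 and 4 in the same component? no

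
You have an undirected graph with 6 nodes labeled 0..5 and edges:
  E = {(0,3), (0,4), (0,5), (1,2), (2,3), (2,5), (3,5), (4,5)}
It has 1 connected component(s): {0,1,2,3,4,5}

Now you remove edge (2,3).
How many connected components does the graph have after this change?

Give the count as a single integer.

Answer: 1

Derivation:
Initial component count: 1
Remove (2,3): not a bridge. Count unchanged: 1.
  After removal, components: {0,1,2,3,4,5}
New component count: 1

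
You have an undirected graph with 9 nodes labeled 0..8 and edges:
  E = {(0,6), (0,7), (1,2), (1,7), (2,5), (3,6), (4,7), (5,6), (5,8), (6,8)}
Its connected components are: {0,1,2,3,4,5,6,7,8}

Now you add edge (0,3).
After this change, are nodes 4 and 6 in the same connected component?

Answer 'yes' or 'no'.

Answer: yes

Derivation:
Initial components: {0,1,2,3,4,5,6,7,8}
Adding edge (0,3): both already in same component {0,1,2,3,4,5,6,7,8}. No change.
New components: {0,1,2,3,4,5,6,7,8}
Are 4 and 6 in the same component? yes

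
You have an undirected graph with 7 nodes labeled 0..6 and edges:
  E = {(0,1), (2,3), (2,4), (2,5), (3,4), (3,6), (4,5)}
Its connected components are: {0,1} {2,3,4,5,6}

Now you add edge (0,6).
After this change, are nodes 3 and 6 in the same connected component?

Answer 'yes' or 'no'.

Initial components: {0,1} {2,3,4,5,6}
Adding edge (0,6): merges {0,1} and {2,3,4,5,6}.
New components: {0,1,2,3,4,5,6}
Are 3 and 6 in the same component? yes

Answer: yes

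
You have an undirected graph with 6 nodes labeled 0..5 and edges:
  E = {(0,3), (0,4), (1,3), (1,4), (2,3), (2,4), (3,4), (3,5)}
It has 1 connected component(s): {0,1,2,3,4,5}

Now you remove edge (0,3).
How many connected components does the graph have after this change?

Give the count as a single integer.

Initial component count: 1
Remove (0,3): not a bridge. Count unchanged: 1.
  After removal, components: {0,1,2,3,4,5}
New component count: 1

Answer: 1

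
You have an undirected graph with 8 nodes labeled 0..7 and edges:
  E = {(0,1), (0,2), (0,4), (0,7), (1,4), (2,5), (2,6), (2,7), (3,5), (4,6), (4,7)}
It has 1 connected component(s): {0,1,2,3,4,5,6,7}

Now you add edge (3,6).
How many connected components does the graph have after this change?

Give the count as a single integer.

Answer: 1

Derivation:
Initial component count: 1
Add (3,6): endpoints already in same component. Count unchanged: 1.
New component count: 1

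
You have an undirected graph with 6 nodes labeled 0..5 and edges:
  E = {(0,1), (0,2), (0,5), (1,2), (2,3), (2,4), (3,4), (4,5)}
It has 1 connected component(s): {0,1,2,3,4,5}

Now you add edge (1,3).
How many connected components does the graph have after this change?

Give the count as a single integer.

Initial component count: 1
Add (1,3): endpoints already in same component. Count unchanged: 1.
New component count: 1

Answer: 1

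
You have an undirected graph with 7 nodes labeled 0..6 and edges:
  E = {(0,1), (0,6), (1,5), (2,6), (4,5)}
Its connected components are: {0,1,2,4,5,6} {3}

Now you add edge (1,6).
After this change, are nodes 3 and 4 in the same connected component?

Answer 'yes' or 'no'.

Initial components: {0,1,2,4,5,6} {3}
Adding edge (1,6): both already in same component {0,1,2,4,5,6}. No change.
New components: {0,1,2,4,5,6} {3}
Are 3 and 4 in the same component? no

Answer: no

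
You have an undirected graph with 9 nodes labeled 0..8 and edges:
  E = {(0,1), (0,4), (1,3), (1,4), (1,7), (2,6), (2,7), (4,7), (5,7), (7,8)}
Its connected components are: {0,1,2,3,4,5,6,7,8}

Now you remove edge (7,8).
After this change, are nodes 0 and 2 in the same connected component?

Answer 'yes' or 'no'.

Initial components: {0,1,2,3,4,5,6,7,8}
Removing edge (7,8): it was a bridge — component count 1 -> 2.
New components: {0,1,2,3,4,5,6,7} {8}
Are 0 and 2 in the same component? yes

Answer: yes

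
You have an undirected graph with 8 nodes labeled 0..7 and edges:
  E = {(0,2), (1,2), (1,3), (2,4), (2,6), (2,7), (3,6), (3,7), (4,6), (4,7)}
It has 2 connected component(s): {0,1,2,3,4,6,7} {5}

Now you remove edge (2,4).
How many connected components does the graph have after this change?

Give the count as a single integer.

Answer: 2

Derivation:
Initial component count: 2
Remove (2,4): not a bridge. Count unchanged: 2.
  After removal, components: {0,1,2,3,4,6,7} {5}
New component count: 2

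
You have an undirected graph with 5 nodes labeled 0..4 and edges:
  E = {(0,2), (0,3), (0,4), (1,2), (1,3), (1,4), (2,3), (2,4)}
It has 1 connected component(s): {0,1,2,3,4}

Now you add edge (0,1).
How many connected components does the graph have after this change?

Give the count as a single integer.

Initial component count: 1
Add (0,1): endpoints already in same component. Count unchanged: 1.
New component count: 1

Answer: 1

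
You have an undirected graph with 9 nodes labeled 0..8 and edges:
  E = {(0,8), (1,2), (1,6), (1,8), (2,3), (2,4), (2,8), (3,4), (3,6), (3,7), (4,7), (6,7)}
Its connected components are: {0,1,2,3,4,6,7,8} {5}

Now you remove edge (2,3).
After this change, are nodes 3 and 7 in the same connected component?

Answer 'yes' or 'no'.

Answer: yes

Derivation:
Initial components: {0,1,2,3,4,6,7,8} {5}
Removing edge (2,3): not a bridge — component count unchanged at 2.
New components: {0,1,2,3,4,6,7,8} {5}
Are 3 and 7 in the same component? yes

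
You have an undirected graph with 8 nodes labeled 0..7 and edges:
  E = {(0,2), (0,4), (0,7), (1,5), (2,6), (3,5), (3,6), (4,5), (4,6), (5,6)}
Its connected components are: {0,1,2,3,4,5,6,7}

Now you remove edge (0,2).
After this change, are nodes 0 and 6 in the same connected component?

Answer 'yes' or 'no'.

Initial components: {0,1,2,3,4,5,6,7}
Removing edge (0,2): not a bridge — component count unchanged at 1.
New components: {0,1,2,3,4,5,6,7}
Are 0 and 6 in the same component? yes

Answer: yes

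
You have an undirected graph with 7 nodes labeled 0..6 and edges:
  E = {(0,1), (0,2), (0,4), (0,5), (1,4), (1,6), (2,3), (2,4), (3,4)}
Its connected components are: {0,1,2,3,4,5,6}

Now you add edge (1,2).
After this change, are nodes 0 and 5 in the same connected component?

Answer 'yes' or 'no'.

Initial components: {0,1,2,3,4,5,6}
Adding edge (1,2): both already in same component {0,1,2,3,4,5,6}. No change.
New components: {0,1,2,3,4,5,6}
Are 0 and 5 in the same component? yes

Answer: yes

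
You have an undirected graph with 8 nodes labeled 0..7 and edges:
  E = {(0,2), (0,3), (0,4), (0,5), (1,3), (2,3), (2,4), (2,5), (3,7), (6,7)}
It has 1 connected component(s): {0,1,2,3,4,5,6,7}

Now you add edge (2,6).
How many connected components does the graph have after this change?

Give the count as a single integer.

Answer: 1

Derivation:
Initial component count: 1
Add (2,6): endpoints already in same component. Count unchanged: 1.
New component count: 1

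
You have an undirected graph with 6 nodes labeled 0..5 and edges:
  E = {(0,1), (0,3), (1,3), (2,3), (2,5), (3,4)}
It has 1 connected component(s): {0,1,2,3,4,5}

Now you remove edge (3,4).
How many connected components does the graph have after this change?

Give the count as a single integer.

Initial component count: 1
Remove (3,4): it was a bridge. Count increases: 1 -> 2.
  After removal, components: {0,1,2,3,5} {4}
New component count: 2

Answer: 2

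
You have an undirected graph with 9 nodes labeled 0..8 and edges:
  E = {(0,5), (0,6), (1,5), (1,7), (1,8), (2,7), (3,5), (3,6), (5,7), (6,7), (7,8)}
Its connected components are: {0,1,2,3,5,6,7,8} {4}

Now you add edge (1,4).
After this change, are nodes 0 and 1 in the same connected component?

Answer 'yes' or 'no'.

Initial components: {0,1,2,3,5,6,7,8} {4}
Adding edge (1,4): merges {0,1,2,3,5,6,7,8} and {4}.
New components: {0,1,2,3,4,5,6,7,8}
Are 0 and 1 in the same component? yes

Answer: yes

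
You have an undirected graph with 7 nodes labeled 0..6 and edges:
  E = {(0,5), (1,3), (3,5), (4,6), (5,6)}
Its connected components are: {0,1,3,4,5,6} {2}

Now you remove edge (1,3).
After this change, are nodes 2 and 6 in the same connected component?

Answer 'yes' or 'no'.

Answer: no

Derivation:
Initial components: {0,1,3,4,5,6} {2}
Removing edge (1,3): it was a bridge — component count 2 -> 3.
New components: {0,3,4,5,6} {1} {2}
Are 2 and 6 in the same component? no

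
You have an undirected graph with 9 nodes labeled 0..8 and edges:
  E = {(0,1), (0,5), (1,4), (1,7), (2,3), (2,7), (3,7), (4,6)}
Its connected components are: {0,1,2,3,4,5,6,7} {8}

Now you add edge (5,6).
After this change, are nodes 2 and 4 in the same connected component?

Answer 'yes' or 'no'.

Answer: yes

Derivation:
Initial components: {0,1,2,3,4,5,6,7} {8}
Adding edge (5,6): both already in same component {0,1,2,3,4,5,6,7}. No change.
New components: {0,1,2,3,4,5,6,7} {8}
Are 2 and 4 in the same component? yes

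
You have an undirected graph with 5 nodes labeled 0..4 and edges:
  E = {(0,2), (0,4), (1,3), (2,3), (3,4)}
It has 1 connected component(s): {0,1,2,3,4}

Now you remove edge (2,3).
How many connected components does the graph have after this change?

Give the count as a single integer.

Initial component count: 1
Remove (2,3): not a bridge. Count unchanged: 1.
  After removal, components: {0,1,2,3,4}
New component count: 1

Answer: 1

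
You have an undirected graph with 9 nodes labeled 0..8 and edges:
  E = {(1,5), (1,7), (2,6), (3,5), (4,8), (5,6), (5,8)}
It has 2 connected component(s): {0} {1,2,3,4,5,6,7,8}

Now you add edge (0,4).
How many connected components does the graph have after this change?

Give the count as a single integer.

Initial component count: 2
Add (0,4): merges two components. Count decreases: 2 -> 1.
New component count: 1

Answer: 1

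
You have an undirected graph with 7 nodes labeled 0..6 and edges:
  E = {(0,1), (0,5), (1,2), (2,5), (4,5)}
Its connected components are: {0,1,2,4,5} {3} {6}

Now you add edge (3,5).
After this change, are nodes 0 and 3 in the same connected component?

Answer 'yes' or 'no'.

Answer: yes

Derivation:
Initial components: {0,1,2,4,5} {3} {6}
Adding edge (3,5): merges {3} and {0,1,2,4,5}.
New components: {0,1,2,3,4,5} {6}
Are 0 and 3 in the same component? yes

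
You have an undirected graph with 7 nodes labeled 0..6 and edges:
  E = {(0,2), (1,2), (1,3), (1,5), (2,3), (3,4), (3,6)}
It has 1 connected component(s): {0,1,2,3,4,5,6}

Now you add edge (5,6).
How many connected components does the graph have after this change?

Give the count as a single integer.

Initial component count: 1
Add (5,6): endpoints already in same component. Count unchanged: 1.
New component count: 1

Answer: 1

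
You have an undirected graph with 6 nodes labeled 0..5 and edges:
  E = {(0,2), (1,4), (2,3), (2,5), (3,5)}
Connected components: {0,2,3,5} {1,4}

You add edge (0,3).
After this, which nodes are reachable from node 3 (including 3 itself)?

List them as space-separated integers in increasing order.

Answer: 0 2 3 5

Derivation:
Before: nodes reachable from 3: {0,2,3,5}
Adding (0,3): both endpoints already in same component. Reachability from 3 unchanged.
After: nodes reachable from 3: {0,2,3,5}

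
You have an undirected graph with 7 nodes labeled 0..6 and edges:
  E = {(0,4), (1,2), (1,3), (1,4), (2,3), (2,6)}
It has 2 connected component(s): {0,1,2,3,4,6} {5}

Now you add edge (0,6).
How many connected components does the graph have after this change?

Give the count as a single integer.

Answer: 2

Derivation:
Initial component count: 2
Add (0,6): endpoints already in same component. Count unchanged: 2.
New component count: 2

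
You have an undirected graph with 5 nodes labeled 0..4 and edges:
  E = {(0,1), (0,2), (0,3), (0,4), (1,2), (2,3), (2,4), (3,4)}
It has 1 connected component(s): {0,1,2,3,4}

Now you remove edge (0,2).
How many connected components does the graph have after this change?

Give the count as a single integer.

Answer: 1

Derivation:
Initial component count: 1
Remove (0,2): not a bridge. Count unchanged: 1.
  After removal, components: {0,1,2,3,4}
New component count: 1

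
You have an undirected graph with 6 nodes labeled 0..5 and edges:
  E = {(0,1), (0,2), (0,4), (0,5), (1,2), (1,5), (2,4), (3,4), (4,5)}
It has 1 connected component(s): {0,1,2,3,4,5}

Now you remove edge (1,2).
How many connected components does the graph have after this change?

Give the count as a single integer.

Answer: 1

Derivation:
Initial component count: 1
Remove (1,2): not a bridge. Count unchanged: 1.
  After removal, components: {0,1,2,3,4,5}
New component count: 1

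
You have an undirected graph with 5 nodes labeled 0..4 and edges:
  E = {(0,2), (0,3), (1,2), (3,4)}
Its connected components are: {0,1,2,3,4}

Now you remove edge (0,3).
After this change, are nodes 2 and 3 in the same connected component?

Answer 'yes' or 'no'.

Initial components: {0,1,2,3,4}
Removing edge (0,3): it was a bridge — component count 1 -> 2.
New components: {0,1,2} {3,4}
Are 2 and 3 in the same component? no

Answer: no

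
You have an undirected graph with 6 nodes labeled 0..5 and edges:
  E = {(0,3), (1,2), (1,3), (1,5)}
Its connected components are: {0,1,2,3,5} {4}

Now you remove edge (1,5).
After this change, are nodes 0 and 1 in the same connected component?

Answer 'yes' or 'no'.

Initial components: {0,1,2,3,5} {4}
Removing edge (1,5): it was a bridge — component count 2 -> 3.
New components: {0,1,2,3} {4} {5}
Are 0 and 1 in the same component? yes

Answer: yes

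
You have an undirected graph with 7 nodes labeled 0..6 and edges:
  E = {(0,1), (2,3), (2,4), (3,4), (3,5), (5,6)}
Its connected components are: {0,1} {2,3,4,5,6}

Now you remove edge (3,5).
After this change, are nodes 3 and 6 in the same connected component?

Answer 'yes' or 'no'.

Answer: no

Derivation:
Initial components: {0,1} {2,3,4,5,6}
Removing edge (3,5): it was a bridge — component count 2 -> 3.
New components: {0,1} {2,3,4} {5,6}
Are 3 and 6 in the same component? no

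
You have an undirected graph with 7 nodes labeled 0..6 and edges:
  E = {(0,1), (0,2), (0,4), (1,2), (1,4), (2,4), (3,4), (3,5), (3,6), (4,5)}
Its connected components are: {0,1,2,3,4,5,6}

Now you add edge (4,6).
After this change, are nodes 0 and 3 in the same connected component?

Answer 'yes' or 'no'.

Answer: yes

Derivation:
Initial components: {0,1,2,3,4,5,6}
Adding edge (4,6): both already in same component {0,1,2,3,4,5,6}. No change.
New components: {0,1,2,3,4,5,6}
Are 0 and 3 in the same component? yes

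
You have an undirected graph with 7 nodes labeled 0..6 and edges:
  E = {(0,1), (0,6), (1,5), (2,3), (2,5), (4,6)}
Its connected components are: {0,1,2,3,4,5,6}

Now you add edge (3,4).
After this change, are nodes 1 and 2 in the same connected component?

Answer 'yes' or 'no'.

Initial components: {0,1,2,3,4,5,6}
Adding edge (3,4): both already in same component {0,1,2,3,4,5,6}. No change.
New components: {0,1,2,3,4,5,6}
Are 1 and 2 in the same component? yes

Answer: yes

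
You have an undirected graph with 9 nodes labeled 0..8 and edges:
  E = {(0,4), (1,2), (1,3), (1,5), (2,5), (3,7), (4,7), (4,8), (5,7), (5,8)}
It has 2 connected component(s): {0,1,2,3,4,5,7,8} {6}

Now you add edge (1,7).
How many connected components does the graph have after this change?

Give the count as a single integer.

Answer: 2

Derivation:
Initial component count: 2
Add (1,7): endpoints already in same component. Count unchanged: 2.
New component count: 2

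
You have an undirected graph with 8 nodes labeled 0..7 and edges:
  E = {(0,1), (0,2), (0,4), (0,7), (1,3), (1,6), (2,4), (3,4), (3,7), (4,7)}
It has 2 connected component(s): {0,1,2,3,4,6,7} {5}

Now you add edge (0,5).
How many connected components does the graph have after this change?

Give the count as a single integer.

Answer: 1

Derivation:
Initial component count: 2
Add (0,5): merges two components. Count decreases: 2 -> 1.
New component count: 1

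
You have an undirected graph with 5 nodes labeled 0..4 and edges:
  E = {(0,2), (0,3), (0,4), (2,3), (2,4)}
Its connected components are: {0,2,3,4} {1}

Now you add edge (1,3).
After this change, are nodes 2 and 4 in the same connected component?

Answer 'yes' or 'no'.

Answer: yes

Derivation:
Initial components: {0,2,3,4} {1}
Adding edge (1,3): merges {1} and {0,2,3,4}.
New components: {0,1,2,3,4}
Are 2 and 4 in the same component? yes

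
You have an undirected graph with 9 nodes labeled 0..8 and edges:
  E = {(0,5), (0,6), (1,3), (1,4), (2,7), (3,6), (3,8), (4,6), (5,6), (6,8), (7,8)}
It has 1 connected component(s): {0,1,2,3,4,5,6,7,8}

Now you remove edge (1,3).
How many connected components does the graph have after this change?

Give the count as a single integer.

Answer: 1

Derivation:
Initial component count: 1
Remove (1,3): not a bridge. Count unchanged: 1.
  After removal, components: {0,1,2,3,4,5,6,7,8}
New component count: 1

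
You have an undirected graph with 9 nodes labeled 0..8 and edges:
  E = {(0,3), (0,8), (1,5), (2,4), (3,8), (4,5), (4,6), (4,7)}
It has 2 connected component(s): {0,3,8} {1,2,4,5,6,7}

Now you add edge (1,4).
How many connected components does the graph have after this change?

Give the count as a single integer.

Initial component count: 2
Add (1,4): endpoints already in same component. Count unchanged: 2.
New component count: 2

Answer: 2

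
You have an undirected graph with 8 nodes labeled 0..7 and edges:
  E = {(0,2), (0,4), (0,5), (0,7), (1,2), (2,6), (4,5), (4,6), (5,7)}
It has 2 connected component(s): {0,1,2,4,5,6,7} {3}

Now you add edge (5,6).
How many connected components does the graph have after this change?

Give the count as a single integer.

Answer: 2

Derivation:
Initial component count: 2
Add (5,6): endpoints already in same component. Count unchanged: 2.
New component count: 2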